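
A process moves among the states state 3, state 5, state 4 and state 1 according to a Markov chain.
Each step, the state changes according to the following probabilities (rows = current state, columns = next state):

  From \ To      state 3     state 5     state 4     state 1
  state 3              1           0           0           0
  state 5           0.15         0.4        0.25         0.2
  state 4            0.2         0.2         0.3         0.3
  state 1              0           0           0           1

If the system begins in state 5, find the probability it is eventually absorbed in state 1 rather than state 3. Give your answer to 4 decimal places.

Let h(s) be the probability of absorption at state 1 starting from transient state s. Then h(state 1) = 1 and h(state 3) = 0. By first-step analysis:
h(state 5) = 0.15·0 + 0.4·h(state 5) + 0.25·h(state 4) + 0.2·1
h(state 4) = 0.2·0 + 0.2·h(state 5) + 0.3·h(state 4) + 0.3·1
Solving: h(state 5) = 0.5811, h(state 4) = 0.5946.
Starting from state 5, the probability is 0.5811.

0.5811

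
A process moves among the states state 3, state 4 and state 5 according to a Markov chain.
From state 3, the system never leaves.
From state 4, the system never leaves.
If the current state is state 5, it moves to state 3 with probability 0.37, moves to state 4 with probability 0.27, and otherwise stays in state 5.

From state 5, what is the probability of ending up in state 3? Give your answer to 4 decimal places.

Let h(s) be the probability of absorption at state 3 starting from transient state s. Then h(state 3) = 1 and h(state 4) = 0. By first-step analysis:
h(state 5) = 0.37·1 + 0.27·0 + 0.36·h(state 5)
Solving: h(state 5) = 0.5781.
Starting from state 5, the probability is 0.5781.

0.5781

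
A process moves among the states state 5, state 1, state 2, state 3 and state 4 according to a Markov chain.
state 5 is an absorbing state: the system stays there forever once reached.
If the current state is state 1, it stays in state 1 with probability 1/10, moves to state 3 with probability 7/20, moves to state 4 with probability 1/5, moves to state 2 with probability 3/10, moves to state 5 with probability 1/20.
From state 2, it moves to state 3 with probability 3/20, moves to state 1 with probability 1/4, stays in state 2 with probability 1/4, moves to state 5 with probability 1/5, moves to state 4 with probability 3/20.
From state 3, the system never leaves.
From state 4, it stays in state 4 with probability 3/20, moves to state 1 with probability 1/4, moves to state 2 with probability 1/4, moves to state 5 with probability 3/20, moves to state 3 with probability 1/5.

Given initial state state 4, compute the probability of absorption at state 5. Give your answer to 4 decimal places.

0.3916

Let h(s) be the probability of absorption at state 5 starting from transient state s. Then h(state 5) = 1 and h(state 3) = 0. By first-step analysis:
h(state 1) = 0.05·1 + 0.1·h(state 1) + 0.3·h(state 2) + 0.35·0 + 0.2·h(state 4)
h(state 2) = 0.2·1 + 0.25·h(state 1) + 0.25·h(state 2) + 0.15·0 + 0.15·h(state 4)
h(state 4) = 0.15·1 + 0.25·h(state 1) + 0.25·h(state 2) + 0.2·0 + 0.15·h(state 4)
Solving: h(state 1) = 0.2898, h(state 2) = 0.4416, h(state 4) = 0.3916.
Starting from state 4, the probability is 0.3916.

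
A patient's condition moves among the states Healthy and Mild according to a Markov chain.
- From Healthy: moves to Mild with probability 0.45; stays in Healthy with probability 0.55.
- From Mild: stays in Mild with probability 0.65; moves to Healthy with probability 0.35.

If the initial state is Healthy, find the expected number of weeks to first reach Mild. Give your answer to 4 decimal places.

Let t(s) be the expected number of weeks to first reach Mild from state s, with t(Mild) = 0. Conditioning on the first week:
t(Healthy) = 1 + 0.55·t(Healthy)
Solving: t(Healthy) = 2.2222.
Expected weeks from Healthy to Mild: 2.2222.

2.2222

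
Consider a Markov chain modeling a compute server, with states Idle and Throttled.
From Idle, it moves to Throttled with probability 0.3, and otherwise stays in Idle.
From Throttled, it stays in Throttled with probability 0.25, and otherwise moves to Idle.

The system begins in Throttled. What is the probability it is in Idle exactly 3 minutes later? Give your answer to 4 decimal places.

0.7144

Propagate the distribution vector 3 minutes from Throttled.
After 0 minutes: (0.0000, 1.0000)
After 1 minute: (0.7500, 0.2500)
After 2 minutes: (0.7125, 0.2875)
After 3 minutes: (0.7144, 0.2856)
P(in Idle after 3 minutes) = 0.7144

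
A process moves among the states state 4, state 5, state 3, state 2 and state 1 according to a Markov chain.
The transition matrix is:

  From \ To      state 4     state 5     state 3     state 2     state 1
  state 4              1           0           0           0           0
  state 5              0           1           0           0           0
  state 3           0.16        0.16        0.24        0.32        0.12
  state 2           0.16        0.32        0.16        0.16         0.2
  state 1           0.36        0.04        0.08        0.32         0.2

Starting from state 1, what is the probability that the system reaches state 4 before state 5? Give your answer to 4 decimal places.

0.6803

Let h(s) be the probability of absorption at state 4 starting from transient state s. Then h(state 4) = 1 and h(state 5) = 0. By first-step analysis:
h(state 3) = 0.16·1 + 0.16·0 + 0.24·h(state 3) + 0.32·h(state 2) + 0.12·h(state 1)
h(state 2) = 0.16·1 + 0.32·0 + 0.16·h(state 3) + 0.16·h(state 2) + 0.2·h(state 1)
h(state 1) = 0.36·1 + 0.04·0 + 0.08·h(state 3) + 0.32·h(state 2) + 0.2·h(state 1)
Solving: h(state 3) = 0.5070, h(state 2) = 0.4490, h(state 1) = 0.6803.
Starting from state 1, the probability is 0.6803.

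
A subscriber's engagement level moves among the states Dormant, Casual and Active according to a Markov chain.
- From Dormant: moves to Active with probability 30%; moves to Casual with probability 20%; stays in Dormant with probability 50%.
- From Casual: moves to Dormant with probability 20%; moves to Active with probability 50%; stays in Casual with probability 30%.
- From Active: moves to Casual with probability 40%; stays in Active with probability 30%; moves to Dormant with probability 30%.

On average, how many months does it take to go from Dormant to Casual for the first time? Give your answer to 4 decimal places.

3.8462

Let t(s) be the expected number of months to first reach Casual from state s, with t(Casual) = 0. Conditioning on the first month:
t(Dormant) = 1 + 0.5·t(Dormant) + 0.3·t(Active)
t(Active) = 1 + 0.3·t(Dormant) + 0.3·t(Active)
Solving: t(Dormant) = 3.8462, t(Active) = 3.0769.
Expected months from Dormant to Casual: 3.8462.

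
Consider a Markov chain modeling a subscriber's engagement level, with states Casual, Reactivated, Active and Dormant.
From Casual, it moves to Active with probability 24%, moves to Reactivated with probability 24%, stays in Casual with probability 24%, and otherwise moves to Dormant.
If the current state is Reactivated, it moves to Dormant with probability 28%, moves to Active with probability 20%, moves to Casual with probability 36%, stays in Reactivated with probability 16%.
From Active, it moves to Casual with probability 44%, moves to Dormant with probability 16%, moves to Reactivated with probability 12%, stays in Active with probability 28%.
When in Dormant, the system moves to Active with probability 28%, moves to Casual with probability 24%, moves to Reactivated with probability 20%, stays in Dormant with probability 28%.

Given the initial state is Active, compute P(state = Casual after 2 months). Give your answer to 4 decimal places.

Propagate the distribution vector 2 months from Active.
After 0 months: (0.0000, 0.0000, 1.0000, 0.0000)
After 1 month: (0.4400, 0.1200, 0.2800, 0.1600)
After 2 months: (0.3104, 0.1904, 0.2528, 0.2464)
P(in Casual after 2 months) = 0.3104

0.3104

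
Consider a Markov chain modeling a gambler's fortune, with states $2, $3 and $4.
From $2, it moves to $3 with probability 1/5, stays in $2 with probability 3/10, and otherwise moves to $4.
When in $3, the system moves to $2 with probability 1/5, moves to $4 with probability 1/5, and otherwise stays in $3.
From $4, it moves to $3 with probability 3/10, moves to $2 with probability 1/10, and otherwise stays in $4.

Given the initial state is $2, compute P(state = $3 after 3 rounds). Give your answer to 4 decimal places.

Propagate the distribution vector 3 rounds from $2.
After 0 rounds: (1.0000, 0.0000, 0.0000)
After 1 round: (0.3000, 0.2000, 0.5000)
After 2 rounds: (0.1800, 0.3300, 0.4900)
After 3 rounds: (0.1690, 0.3810, 0.4500)
P(in $3 after 3 rounds) = 0.3810

0.3810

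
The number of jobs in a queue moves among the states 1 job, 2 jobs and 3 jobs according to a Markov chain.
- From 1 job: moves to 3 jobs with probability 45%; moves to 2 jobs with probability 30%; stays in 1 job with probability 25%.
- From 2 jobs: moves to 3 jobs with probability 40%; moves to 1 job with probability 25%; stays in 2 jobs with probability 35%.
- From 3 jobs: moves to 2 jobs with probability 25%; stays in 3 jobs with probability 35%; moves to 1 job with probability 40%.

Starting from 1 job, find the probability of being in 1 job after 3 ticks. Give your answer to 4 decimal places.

Propagate the distribution vector 3 ticks from 1 job.
After 0 ticks: (1.0000, 0.0000, 0.0000)
After 1 tick: (0.2500, 0.3000, 0.4500)
After 2 ticks: (0.3175, 0.2925, 0.3900)
After 3 ticks: (0.3085, 0.2951, 0.3964)
P(in 1 job after 3 ticks) = 0.3085

0.3085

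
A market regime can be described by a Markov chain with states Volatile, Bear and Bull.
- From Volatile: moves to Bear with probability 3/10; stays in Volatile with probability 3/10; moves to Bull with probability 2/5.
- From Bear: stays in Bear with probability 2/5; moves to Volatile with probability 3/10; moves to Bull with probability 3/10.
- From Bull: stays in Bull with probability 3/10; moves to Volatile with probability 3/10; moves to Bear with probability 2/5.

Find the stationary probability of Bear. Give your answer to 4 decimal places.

Let the stationary distribution be π with π = πP and π_1 + π_2 + π_3 = 1.
π_1 = 0.3·π_1 + 0.3·π_2 + 0.3·π_3
π_2 = 0.3·π_1 + 0.4·π_2 + 0.4·π_3
Solving with the normalization constraint gives π = (0.3000, 0.3700, 0.3300).
So the stationary probability of Bear is 0.3700.

0.3700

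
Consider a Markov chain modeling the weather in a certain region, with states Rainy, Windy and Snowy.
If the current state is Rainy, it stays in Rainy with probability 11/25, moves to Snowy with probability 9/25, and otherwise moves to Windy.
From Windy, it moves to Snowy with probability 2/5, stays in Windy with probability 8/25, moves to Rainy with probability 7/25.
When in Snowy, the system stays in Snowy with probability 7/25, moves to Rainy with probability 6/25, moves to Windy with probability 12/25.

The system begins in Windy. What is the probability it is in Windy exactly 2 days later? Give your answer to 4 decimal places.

0.3504

Sum over the intermediate state after 1 day:
P = P(Windy→Rainy)·P(Rainy→Windy) + P(Windy→Windy)·P(Windy→Windy) + P(Windy→Snowy)·P(Snowy→Windy)
  = 0.28×0.2 + 0.32×0.32 + 0.4×0.48
  = 0.0560 + 0.1024 + 0.1920 = 0.3504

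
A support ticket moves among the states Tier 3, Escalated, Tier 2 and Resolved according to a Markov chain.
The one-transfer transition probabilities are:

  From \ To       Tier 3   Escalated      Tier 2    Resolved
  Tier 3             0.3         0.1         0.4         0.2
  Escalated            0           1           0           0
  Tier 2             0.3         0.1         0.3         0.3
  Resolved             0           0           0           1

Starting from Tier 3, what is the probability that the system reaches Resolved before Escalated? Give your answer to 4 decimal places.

0.7027

Let h(s) be the probability of absorption at Resolved starting from transient state s. Then h(Resolved) = 1 and h(Escalated) = 0. By first-step analysis:
h(Tier 3) = 0.3·h(Tier 3) + 0.1·0 + 0.4·h(Tier 2) + 0.2·1
h(Tier 2) = 0.3·h(Tier 3) + 0.1·0 + 0.3·h(Tier 2) + 0.3·1
Solving: h(Tier 3) = 0.7027, h(Tier 2) = 0.7297.
Starting from Tier 3, the probability is 0.7027.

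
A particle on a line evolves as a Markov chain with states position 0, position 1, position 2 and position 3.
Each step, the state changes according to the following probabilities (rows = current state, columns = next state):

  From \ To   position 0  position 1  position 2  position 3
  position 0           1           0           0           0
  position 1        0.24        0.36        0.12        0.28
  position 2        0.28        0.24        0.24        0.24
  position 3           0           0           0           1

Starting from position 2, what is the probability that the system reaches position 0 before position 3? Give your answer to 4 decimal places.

Let h(s) be the probability of absorption at position 0 starting from transient state s. Then h(position 0) = 1 and h(position 3) = 0. By first-step analysis:
h(position 1) = 0.24·1 + 0.36·h(position 1) + 0.12·h(position 2) + 0.28·0
h(position 2) = 0.28·1 + 0.24·h(position 1) + 0.24·h(position 2) + 0.24·0
Solving: h(position 1) = 0.4720, h(position 2) = 0.5175.
Starting from position 2, the probability is 0.5175.

0.5175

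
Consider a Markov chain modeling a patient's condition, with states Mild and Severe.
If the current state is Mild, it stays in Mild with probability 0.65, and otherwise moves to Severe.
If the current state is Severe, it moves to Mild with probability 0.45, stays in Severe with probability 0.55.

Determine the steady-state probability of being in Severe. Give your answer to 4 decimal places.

0.4375

Let the stationary distribution be π with π = πP and π_1 + π_2 = 1.
π_1 = 0.65·π_1 + 0.45·π_2
Solving with the normalization constraint gives π = (0.5625, 0.4375).
So the stationary probability of Severe is 0.4375.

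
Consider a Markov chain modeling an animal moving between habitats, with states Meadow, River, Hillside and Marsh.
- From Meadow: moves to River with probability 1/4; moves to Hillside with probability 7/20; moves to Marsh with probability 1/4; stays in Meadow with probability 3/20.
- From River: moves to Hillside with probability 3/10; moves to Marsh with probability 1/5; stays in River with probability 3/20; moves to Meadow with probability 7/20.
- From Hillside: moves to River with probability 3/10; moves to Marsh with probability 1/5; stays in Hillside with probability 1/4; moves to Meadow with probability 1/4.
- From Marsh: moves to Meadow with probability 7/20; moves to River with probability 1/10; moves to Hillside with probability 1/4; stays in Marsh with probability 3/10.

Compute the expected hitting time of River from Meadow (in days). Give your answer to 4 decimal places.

4.3928

Let t(s) be the expected number of days to first reach River from state s, with t(River) = 0. Conditioning on the first day:
t(Meadow) = 1 + 0.15·t(Meadow) + 0.35·t(Hillside) + 0.25·t(Marsh)
t(Hillside) = 1 + 0.25·t(Meadow) + 0.25·t(Hillside) + 0.2·t(Marsh)
t(Marsh) = 1 + 0.35·t(Meadow) + 0.25·t(Hillside) + 0.3·t(Marsh)
Solving: t(Meadow) = 4.3928, t(Hillside) = 4.1605, t(Marsh) = 5.1109.
Expected days from Meadow to River: 4.3928.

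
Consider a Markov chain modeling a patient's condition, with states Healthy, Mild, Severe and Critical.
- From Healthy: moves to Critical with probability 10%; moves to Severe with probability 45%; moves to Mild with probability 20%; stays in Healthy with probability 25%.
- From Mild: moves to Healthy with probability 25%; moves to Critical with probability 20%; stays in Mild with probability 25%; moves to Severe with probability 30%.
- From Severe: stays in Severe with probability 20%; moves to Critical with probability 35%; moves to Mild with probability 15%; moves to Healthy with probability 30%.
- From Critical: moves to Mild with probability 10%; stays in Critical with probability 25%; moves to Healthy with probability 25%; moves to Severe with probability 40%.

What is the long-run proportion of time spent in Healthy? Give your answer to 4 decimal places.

0.2665

Let the stationary distribution be π with π = πP and π_1 + π_2 + π_3 + π_4 = 1.
π_1 = 0.25·π_1 + 0.25·π_2 + 0.3·π_3 + 0.25·π_4
π_2 = 0.2·π_1 + 0.25·π_2 + 0.15·π_3 + 0.1·π_4
π_3 = 0.45·π_1 + 0.3·π_2 + 0.2·π_3 + 0.4·π_4
Solving with the normalization constraint gives π = (0.2665, 0.1684, 0.3304, 0.2346).
So the stationary probability of Healthy is 0.2665.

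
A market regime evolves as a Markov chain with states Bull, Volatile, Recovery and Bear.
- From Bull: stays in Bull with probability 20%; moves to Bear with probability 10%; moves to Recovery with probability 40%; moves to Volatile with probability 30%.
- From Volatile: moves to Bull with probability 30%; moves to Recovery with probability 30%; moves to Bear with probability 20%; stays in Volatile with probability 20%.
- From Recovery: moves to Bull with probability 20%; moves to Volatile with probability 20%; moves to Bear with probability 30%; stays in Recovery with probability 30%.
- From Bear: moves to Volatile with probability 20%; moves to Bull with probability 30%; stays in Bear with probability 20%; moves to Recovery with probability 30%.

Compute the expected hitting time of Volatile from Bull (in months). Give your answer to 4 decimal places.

4.0562

Let t(s) be the expected number of months to first reach Volatile from state s, with t(Volatile) = 0. Conditioning on the first month:
t(Bull) = 1 + 0.2·t(Bull) + 0.4·t(Recovery) + 0.1·t(Bear)
t(Recovery) = 1 + 0.2·t(Bull) + 0.3·t(Recovery) + 0.3·t(Bear)
t(Bear) = 1 + 0.3·t(Bull) + 0.3·t(Recovery) + 0.2·t(Bear)
Solving: t(Bull) = 4.0562, t(Recovery) = 4.4980, t(Bear) = 4.4578.
Expected months from Bull to Volatile: 4.0562.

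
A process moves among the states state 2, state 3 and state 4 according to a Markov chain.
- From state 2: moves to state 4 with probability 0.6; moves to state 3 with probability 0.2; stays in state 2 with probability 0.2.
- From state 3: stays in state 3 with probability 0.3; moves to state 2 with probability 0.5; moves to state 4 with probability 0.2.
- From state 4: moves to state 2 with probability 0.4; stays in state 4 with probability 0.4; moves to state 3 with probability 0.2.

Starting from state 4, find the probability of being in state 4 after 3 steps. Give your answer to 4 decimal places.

0.4240

Propagate the distribution vector 3 steps from state 4.
After 0 steps: (0.0000, 0.0000, 1.0000)
After 1 step: (0.4000, 0.2000, 0.4000)
After 2 steps: (0.3400, 0.2200, 0.4400)
After 3 steps: (0.3540, 0.2220, 0.4240)
P(in state 4 after 3 steps) = 0.4240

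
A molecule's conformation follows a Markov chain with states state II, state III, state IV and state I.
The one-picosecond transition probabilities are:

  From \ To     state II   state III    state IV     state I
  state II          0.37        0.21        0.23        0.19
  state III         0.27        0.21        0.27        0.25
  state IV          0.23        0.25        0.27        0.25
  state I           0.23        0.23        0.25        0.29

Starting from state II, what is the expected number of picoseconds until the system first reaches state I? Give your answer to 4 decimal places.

4.5846

Let t(s) be the expected number of picoseconds to first reach state I from state s, with t(state I) = 0. Conditioning on the first picosecond:
t(state II) = 1 + 0.37·t(state II) + 0.21·t(state III) + 0.23·t(state IV)
t(state III) = 1 + 0.27·t(state II) + 0.21·t(state III) + 0.27·t(state IV)
t(state IV) = 1 + 0.23·t(state II) + 0.25·t(state III) + 0.27·t(state IV)
Solving: t(state II) = 4.5846, t(state III) = 4.2976, t(state IV) = 4.2861.
Expected picoseconds from state II to state I: 4.5846.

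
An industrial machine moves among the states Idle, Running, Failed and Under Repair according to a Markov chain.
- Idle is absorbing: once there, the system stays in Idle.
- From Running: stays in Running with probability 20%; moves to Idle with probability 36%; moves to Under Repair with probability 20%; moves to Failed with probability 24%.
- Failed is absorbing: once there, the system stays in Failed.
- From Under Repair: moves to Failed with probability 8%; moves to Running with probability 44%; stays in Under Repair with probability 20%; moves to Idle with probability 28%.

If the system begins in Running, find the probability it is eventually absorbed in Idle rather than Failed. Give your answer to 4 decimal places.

0.6232

Let h(s) be the probability of absorption at Idle starting from transient state s. Then h(Idle) = 1 and h(Failed) = 0. By first-step analysis:
h(Running) = 0.36·1 + 0.2·h(Running) + 0.24·0 + 0.2·h(Under Repair)
h(Under Repair) = 0.28·1 + 0.44·h(Running) + 0.08·0 + 0.2·h(Under Repair)
Solving: h(Running) = 0.6232, h(Under Repair) = 0.6928.
Starting from Running, the probability is 0.6232.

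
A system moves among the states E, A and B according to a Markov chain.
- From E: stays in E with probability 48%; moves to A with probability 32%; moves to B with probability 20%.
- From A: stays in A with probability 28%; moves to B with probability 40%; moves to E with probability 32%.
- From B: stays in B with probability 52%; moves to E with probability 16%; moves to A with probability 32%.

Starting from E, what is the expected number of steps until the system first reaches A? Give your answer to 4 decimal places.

3.1250

Let t(s) be the expected number of steps to first reach A from state s, with t(A) = 0. Conditioning on the first step:
t(E) = 1 + 0.48·t(E) + 0.2·t(B)
t(B) = 1 + 0.16·t(E) + 0.52·t(B)
Solving: t(E) = 3.1250, t(B) = 3.1250.
Expected steps from E to A: 3.1250.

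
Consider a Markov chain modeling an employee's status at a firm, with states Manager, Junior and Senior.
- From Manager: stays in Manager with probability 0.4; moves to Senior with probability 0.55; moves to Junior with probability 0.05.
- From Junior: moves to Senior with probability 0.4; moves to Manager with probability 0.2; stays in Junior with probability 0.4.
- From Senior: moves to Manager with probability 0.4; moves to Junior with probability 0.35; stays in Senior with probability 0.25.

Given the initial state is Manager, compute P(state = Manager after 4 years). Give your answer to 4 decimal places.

0.3511

Propagate the distribution vector 4 years from Manager.
After 0 years: (1.0000, 0.0000, 0.0000)
After 1 year: (0.4000, 0.0500, 0.5500)
After 2 years: (0.3900, 0.2325, 0.3775)
After 3 years: (0.3535, 0.2446, 0.4019)
After 4 years: (0.3511, 0.2562, 0.3927)
P(in Manager after 4 years) = 0.3511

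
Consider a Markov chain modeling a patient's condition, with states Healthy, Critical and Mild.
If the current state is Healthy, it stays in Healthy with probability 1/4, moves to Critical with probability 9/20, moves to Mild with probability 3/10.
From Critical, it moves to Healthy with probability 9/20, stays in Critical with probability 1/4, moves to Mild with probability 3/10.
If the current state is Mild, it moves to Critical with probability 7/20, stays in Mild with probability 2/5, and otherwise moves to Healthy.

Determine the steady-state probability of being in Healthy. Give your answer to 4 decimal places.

0.3194

Let the stationary distribution be π with π = πP and π_1 + π_2 + π_3 = 1.
π_1 = 0.25·π_1 + 0.45·π_2 + 0.25·π_3
π_2 = 0.45·π_1 + 0.25·π_2 + 0.35·π_3
Solving with the normalization constraint gives π = (0.3194, 0.3472, 0.3333).
So the stationary probability of Healthy is 0.3194.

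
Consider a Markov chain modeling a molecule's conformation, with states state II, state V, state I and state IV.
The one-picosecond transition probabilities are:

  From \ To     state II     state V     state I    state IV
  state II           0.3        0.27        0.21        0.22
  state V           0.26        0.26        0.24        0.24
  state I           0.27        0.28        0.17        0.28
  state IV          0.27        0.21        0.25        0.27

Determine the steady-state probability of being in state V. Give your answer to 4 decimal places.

Let the stationary distribution be π with π = πP and π_1 + π_2 + π_3 + π_4 = 1.
π_1 = 0.3·π_1 + 0.26·π_2 + 0.27·π_3 + 0.27·π_4
π_2 = 0.27·π_1 + 0.26·π_2 + 0.28·π_3 + 0.21·π_4
π_3 = 0.21·π_1 + 0.24·π_2 + 0.17·π_3 + 0.25·π_4
Solving with the normalization constraint gives π = (0.2757, 0.2546, 0.2189, 0.2508).
So the stationary probability of state V is 0.2546.

0.2546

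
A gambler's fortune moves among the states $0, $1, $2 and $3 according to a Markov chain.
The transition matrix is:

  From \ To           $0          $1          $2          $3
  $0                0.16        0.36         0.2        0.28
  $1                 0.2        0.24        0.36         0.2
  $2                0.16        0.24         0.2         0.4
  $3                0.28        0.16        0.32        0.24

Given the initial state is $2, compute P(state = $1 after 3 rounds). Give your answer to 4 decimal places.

0.2446

Propagate the distribution vector 3 rounds from $2.
After 0 rounds: (0.0000, 0.0000, 1.0000, 0.0000)
After 1 round: (0.1600, 0.2400, 0.2000, 0.4000)
After 2 rounds: (0.2176, 0.2272, 0.2864, 0.2688)
After 3 rounds: (0.2013, 0.2446, 0.2686, 0.2854)
P(in $1 after 3 rounds) = 0.2446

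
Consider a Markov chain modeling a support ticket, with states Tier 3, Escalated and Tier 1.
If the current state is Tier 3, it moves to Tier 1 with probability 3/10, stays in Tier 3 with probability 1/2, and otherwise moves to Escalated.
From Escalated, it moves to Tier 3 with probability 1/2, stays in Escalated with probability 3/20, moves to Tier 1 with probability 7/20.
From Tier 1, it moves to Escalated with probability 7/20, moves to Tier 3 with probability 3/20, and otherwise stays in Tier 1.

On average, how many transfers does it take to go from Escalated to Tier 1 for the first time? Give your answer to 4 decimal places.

3.0769

Let t(s) be the expected number of transfers to first reach Tier 1 from state s, with t(Tier 1) = 0. Conditioning on the first transfer:
t(Tier 3) = 1 + 0.5·t(Tier 3) + 0.2·t(Escalated)
t(Escalated) = 1 + 0.5·t(Tier 3) + 0.15·t(Escalated)
Solving: t(Tier 3) = 3.2308, t(Escalated) = 3.0769.
Expected transfers from Escalated to Tier 1: 3.0769.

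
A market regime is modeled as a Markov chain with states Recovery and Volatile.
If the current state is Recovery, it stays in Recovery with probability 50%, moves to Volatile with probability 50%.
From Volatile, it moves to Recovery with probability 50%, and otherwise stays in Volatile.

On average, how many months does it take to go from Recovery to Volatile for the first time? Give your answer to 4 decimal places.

Let t(s) be the expected number of months to first reach Volatile from state s, with t(Volatile) = 0. Conditioning on the first month:
t(Recovery) = 1 + 0.5·t(Recovery)
Solving: t(Recovery) = 2.0000.
Expected months from Recovery to Volatile: 2.0000.

2.0000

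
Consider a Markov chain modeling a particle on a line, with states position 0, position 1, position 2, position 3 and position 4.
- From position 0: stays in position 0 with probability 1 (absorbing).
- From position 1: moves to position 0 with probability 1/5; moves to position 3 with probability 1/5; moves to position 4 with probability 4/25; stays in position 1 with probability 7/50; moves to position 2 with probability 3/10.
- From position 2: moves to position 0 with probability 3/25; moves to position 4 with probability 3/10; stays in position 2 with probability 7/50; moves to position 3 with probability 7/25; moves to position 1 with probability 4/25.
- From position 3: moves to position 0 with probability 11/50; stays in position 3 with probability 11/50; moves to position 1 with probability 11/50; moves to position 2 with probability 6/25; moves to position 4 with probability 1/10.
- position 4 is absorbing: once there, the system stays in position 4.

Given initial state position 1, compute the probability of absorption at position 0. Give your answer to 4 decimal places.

0.5049

Let h(s) be the probability of absorption at position 0 starting from transient state s. Then h(position 0) = 1 and h(position 4) = 0. By first-step analysis:
h(position 1) = 0.2·1 + 0.14·h(position 1) + 0.3·h(position 2) + 0.2·h(position 3) + 0.16·0
h(position 2) = 0.12·1 + 0.16·h(position 1) + 0.14·h(position 2) + 0.28·h(position 3) + 0.3·0
h(position 3) = 0.22·1 + 0.22·h(position 1) + 0.24·h(position 2) + 0.22·h(position 3) + 0.1·0
Solving: h(position 1) = 0.5049, h(position 2) = 0.4130, h(position 3) = 0.5516.
Starting from position 1, the probability is 0.5049.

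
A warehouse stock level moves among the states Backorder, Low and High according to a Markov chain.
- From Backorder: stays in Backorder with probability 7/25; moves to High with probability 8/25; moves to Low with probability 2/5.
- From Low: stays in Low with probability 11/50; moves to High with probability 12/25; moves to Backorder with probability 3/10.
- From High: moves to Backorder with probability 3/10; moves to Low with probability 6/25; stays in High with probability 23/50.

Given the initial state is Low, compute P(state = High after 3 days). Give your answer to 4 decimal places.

0.4245

Propagate the distribution vector 3 days from Low.
After 0 days: (0.0000, 1.0000, 0.0000)
After 1 day: (0.3000, 0.2200, 0.4800)
After 2 days: (0.2940, 0.2836, 0.4224)
After 3 days: (0.2941, 0.2814, 0.4245)
P(in High after 3 days) = 0.4245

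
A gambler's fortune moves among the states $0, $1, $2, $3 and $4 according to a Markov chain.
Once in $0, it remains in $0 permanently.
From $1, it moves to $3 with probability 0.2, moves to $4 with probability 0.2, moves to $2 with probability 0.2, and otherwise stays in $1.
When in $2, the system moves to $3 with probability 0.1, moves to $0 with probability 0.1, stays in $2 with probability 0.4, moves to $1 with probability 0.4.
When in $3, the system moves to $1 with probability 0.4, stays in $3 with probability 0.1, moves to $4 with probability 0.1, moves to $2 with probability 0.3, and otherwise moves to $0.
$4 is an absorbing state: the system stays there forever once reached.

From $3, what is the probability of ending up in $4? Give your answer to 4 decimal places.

Let h(s) be the probability of absorption at $4 starting from transient state s. Then h($4) = 1 and h($0) = 0. By first-step analysis:
h($1) = 0.4·h($1) + 0.2·h($2) + 0.2·h($3) + 0.2·1
h($2) = 0.1·0 + 0.4·h($1) + 0.4·h($2) + 0.1·h($3)
h($3) = 0.1·0 + 0.4·h($1) + 0.3·h($2) + 0.1·h($3) + 0.1·1
Solving: h($1) = 0.7532, h($2) = 0.6104, h($3) = 0.6494.
Starting from $3, the probability is 0.6494.

0.6494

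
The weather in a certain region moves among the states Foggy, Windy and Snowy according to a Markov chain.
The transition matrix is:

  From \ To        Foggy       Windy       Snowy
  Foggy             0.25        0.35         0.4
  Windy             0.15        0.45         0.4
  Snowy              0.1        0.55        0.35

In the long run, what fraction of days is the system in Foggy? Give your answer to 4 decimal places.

0.1455

Let the stationary distribution be π with π = πP and π_1 + π_2 + π_3 = 1.
π_1 = 0.25·π_1 + 0.15·π_2 + 0.1·π_3
π_2 = 0.35·π_1 + 0.45·π_2 + 0.55·π_3
Solving with the normalization constraint gives π = (0.1455, 0.4735, 0.3810).
So the stationary probability of Foggy is 0.1455.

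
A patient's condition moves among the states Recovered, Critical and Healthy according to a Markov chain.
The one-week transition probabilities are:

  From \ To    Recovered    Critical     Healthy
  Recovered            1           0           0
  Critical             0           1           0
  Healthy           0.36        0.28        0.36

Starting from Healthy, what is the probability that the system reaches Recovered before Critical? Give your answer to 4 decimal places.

0.5625

Let h(s) be the probability of absorption at Recovered starting from transient state s. Then h(Recovered) = 1 and h(Critical) = 0. By first-step analysis:
h(Healthy) = 0.36·1 + 0.28·0 + 0.36·h(Healthy)
Solving: h(Healthy) = 0.5625.
Starting from Healthy, the probability is 0.5625.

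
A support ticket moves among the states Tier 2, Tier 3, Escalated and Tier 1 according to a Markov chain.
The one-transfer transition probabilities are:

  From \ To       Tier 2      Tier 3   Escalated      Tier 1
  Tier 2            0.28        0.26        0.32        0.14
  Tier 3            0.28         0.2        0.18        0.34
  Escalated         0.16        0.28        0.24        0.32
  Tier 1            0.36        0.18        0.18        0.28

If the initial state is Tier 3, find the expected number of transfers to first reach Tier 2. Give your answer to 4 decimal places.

Let t(s) be the expected number of transfers to first reach Tier 2 from state s, with t(Tier 2) = 0. Conditioning on the first transfer:
t(Tier 3) = 1 + 0.2·t(Tier 3) + 0.18·t(Escalated) + 0.34·t(Tier 1)
t(Escalated) = 1 + 0.28·t(Tier 3) + 0.24·t(Escalated) + 0.32·t(Tier 1)
t(Tier 1) = 1 + 0.18·t(Tier 3) + 0.18·t(Escalated) + 0.28·t(Tier 1)
Solving: t(Tier 3) = 3.5412, t(Escalated) = 3.9989, t(Tier 1) = 3.2739.
Expected transfers from Tier 3 to Tier 2: 3.5412.

3.5412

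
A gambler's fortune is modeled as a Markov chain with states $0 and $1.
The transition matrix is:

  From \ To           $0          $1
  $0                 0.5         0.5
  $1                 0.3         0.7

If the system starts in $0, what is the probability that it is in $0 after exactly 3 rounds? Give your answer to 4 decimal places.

0.3800

Propagate the distribution vector 3 rounds from $0.
After 0 rounds: (1.0000, 0.0000)
After 1 round: (0.5000, 0.5000)
After 2 rounds: (0.4000, 0.6000)
After 3 rounds: (0.3800, 0.6200)
P(in $0 after 3 rounds) = 0.3800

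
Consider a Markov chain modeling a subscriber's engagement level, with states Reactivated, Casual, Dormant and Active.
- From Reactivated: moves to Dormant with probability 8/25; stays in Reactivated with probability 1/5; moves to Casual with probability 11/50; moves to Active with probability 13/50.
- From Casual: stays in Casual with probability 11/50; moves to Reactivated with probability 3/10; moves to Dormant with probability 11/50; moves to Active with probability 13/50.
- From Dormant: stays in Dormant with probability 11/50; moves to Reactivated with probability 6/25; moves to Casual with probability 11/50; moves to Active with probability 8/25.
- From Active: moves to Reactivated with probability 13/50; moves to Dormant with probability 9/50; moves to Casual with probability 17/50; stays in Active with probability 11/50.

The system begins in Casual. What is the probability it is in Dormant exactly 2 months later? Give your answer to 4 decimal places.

Propagate the distribution vector 2 months from Casual.
After 0 months: (0.0000, 1.0000, 0.0000, 0.0000)
After 1 month: (0.3000, 0.2200, 0.2200, 0.2600)
After 2 months: (0.2464, 0.2512, 0.2396, 0.2628)
P(in Dormant after 2 months) = 0.2396

0.2396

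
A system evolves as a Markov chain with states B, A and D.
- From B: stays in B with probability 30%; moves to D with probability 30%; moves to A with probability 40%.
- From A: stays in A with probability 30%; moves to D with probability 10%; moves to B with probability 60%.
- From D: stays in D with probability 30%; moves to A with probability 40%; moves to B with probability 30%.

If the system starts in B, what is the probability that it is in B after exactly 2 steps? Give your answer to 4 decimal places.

Sum over the intermediate state after 1 step:
P = P(B→B)·P(B→B) + P(B→A)·P(A→B) + P(B→D)·P(D→B)
  = 0.3×0.3 + 0.4×0.6 + 0.3×0.3
  = 0.0900 + 0.2400 + 0.0900 = 0.4200

0.4200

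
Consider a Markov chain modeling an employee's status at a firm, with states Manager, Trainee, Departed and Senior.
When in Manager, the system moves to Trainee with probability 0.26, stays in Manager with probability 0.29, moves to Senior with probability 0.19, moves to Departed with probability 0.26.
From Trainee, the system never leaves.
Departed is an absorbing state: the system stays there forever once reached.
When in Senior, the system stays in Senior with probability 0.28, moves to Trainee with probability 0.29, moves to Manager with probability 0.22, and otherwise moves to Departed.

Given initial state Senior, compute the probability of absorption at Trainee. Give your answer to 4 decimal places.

Let h(s) be the probability of absorption at Trainee starting from transient state s. Then h(Trainee) = 1 and h(Departed) = 0. By first-step analysis:
h(Manager) = 0.29·h(Manager) + 0.26·1 + 0.26·0 + 0.19·h(Senior)
h(Senior) = 0.22·h(Manager) + 0.29·1 + 0.21·0 + 0.28·h(Senior)
Solving: h(Manager) = 0.5162, h(Senior) = 0.5605.
Starting from Senior, the probability is 0.5605.

0.5605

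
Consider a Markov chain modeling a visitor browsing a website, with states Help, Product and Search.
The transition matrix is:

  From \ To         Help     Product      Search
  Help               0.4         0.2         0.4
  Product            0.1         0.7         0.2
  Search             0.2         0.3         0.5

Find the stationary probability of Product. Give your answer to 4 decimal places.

0.4681

Let the stationary distribution be π with π = πP and π_1 + π_2 + π_3 = 1.
π_1 = 0.4·π_1 + 0.1·π_2 + 0.2·π_3
π_2 = 0.2·π_1 + 0.7·π_2 + 0.3·π_3
Solving with the normalization constraint gives π = (0.1915, 0.4681, 0.3404).
So the stationary probability of Product is 0.4681.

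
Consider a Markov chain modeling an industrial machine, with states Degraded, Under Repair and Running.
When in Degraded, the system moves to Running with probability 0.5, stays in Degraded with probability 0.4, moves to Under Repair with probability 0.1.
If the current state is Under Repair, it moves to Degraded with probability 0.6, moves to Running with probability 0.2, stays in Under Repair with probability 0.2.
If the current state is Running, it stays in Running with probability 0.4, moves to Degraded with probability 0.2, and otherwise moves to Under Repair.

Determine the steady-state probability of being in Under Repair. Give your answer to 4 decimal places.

0.2407

Let the stationary distribution be π with π = πP and π_1 + π_2 + π_3 = 1.
π_1 = 0.4·π_1 + 0.6·π_2 + 0.2·π_3
π_2 = 0.1·π_1 + 0.2·π_2 + 0.4·π_3
Solving with the normalization constraint gives π = (0.3704, 0.2407, 0.3889).
So the stationary probability of Under Repair is 0.2407.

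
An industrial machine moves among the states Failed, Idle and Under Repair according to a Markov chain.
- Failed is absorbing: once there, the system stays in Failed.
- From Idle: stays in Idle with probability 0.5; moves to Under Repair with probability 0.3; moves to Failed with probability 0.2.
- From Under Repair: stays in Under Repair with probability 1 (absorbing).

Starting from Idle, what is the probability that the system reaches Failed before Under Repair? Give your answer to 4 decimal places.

0.4000

Let h(s) be the probability of absorption at Failed starting from transient state s. Then h(Failed) = 1 and h(Under Repair) = 0. By first-step analysis:
h(Idle) = 0.2·1 + 0.5·h(Idle) + 0.3·0
Solving: h(Idle) = 0.4000.
Starting from Idle, the probability is 0.4000.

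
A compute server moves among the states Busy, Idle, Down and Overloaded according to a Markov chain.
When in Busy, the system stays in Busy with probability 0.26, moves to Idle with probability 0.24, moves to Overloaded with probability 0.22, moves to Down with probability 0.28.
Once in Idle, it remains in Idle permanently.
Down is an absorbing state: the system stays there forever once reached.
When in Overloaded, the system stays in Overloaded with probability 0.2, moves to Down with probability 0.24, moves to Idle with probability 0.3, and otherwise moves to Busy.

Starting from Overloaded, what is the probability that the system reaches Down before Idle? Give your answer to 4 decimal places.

0.4682

Let h(s) be the probability of absorption at Down starting from transient state s. Then h(Down) = 1 and h(Idle) = 0. By first-step analysis:
h(Busy) = 0.26·h(Busy) + 0.24·0 + 0.28·1 + 0.22·h(Overloaded)
h(Overloaded) = 0.26·h(Busy) + 0.3·0 + 0.24·1 + 0.2·h(Overloaded)
Solving: h(Busy) = 0.5176, h(Overloaded) = 0.4682.
Starting from Overloaded, the probability is 0.4682.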